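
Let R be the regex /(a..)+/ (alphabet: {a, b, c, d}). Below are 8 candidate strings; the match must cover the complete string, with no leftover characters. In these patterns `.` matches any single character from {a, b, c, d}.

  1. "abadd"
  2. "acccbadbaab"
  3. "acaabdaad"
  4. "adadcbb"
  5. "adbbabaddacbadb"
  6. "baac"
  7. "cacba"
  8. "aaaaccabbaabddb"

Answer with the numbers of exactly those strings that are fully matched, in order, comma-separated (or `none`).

1 → no match
2 → no match
3 → match
4 → no match
5 → no match
6 → no match — must start with "a"
7 → no match — must start with "a"
8 → no match

3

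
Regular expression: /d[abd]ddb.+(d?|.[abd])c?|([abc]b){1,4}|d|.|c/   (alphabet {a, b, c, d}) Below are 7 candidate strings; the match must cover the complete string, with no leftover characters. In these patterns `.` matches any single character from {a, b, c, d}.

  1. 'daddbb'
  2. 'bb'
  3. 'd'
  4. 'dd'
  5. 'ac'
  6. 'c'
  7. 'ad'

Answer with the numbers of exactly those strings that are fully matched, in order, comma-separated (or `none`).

1 → match
2 → match
3 → match
4 → no match
5 → no match
6 → match
7 → no match

1, 2, 3, 6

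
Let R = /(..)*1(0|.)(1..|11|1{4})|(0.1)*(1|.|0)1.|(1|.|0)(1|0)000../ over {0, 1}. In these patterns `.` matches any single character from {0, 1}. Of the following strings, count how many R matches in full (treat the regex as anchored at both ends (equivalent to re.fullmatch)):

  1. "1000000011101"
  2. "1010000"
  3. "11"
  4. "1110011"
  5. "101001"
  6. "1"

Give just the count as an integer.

1 → match
2 → no match
3 → no match
4 → no match
5 → no match
6 → no match
Total matched: 1

1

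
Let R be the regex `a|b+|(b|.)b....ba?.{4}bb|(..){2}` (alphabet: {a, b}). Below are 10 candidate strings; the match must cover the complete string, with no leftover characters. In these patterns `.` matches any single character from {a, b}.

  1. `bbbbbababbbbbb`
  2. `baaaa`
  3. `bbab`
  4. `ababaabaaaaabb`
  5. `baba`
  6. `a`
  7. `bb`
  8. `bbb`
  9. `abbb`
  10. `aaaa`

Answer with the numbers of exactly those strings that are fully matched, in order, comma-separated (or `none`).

1 → match
2. `baaaa` → no match
3. `bbab` → match
4 → match
5. `baba` → match
6. `a` → match
7. `bb` → match
8. `bbb` → match
9. `abbb` → match
10. `aaaa` → match

1, 3, 4, 5, 6, 7, 8, 9, 10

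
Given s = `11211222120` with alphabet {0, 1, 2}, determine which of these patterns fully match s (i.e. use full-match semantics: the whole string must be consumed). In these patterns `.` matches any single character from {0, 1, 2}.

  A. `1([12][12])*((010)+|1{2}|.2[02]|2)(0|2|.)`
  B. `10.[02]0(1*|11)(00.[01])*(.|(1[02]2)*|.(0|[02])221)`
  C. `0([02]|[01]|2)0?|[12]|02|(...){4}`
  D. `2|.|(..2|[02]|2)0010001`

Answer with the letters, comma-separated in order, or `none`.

A → match
B → no match — must start with `10`
C → no match
D → no match

A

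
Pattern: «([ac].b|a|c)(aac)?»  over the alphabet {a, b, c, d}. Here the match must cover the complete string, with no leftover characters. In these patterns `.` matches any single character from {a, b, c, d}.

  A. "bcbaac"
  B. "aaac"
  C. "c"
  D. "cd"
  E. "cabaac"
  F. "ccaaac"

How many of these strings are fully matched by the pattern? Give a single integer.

3

A → no match
B → match
C → match
D → no match
E → match
F → no match
Total matched: 3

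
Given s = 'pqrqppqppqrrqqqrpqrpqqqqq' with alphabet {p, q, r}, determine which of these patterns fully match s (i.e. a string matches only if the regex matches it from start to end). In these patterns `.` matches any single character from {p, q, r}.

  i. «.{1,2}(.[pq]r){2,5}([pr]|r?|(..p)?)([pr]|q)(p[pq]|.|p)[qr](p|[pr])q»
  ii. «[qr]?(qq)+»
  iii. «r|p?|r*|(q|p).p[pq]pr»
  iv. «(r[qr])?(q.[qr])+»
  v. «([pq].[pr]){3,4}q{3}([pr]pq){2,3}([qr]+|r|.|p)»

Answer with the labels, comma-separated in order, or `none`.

v

i → no match
ii → no match
iii → no match
iv → no match
v → match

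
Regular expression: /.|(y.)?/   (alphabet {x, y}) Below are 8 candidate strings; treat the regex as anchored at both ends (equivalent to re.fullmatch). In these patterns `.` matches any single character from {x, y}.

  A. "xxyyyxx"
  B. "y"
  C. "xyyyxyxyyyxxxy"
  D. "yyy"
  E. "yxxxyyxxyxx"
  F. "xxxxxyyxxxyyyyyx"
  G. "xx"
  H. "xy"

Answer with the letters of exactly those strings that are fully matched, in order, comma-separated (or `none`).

B

A → no match
B → match
C → no match
D → no match
E → no match
F → no match
G → no match
H → no match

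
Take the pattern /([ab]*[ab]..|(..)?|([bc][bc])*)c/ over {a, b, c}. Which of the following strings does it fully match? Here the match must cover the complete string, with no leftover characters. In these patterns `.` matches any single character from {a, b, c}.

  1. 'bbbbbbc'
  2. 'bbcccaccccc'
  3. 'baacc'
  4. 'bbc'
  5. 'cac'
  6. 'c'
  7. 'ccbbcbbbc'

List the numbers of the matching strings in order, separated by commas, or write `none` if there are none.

1 → match
2 → no match
3 → match
4 → match
5 → match
6 → match
7 → match

1, 3, 4, 5, 6, 7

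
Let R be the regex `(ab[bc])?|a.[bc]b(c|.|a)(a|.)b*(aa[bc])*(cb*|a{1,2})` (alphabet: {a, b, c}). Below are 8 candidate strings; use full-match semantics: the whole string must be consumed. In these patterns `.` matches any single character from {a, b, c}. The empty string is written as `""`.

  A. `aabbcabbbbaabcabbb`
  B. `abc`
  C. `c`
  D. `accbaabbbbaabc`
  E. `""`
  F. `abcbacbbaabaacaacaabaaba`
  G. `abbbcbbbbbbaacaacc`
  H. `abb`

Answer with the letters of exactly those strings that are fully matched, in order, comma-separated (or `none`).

A → no match
B → match
C → no match
D → match
E → match
F → match
G → match
H → match

B, D, E, F, G, H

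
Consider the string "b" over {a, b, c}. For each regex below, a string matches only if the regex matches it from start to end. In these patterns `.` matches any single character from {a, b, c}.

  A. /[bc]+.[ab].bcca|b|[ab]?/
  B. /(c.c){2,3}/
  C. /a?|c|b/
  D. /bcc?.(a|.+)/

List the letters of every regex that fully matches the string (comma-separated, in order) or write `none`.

A → match
B → no match — must start with "c"
C → match
D → no match — must start with "bc"

A, C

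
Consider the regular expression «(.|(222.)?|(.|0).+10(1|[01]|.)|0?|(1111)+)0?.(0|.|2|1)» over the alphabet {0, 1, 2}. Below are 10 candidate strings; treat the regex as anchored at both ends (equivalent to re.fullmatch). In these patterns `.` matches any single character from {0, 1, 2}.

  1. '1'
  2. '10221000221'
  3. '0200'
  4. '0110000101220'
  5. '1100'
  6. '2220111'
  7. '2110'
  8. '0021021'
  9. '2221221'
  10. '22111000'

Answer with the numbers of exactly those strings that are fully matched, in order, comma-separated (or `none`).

none

1. '1' → no match
2. '10221000221' → no match
3. '0200' → no match
4 → no match
5. '1100' → no match
6. '2220111' → no match
7. '2110' → no match
8. '0021021' → no match
9. '2221221' → no match
10. '22111000' → no match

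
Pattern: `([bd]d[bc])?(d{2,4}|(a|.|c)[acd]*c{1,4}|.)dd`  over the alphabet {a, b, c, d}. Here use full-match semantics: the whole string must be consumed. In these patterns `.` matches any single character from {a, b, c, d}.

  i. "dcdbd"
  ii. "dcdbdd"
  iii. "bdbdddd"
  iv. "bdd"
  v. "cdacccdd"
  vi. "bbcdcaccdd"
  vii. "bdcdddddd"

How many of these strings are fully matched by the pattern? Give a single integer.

i → no match — must end with "dd"
ii → no match
iii → match
iv → match
v → match
vi → no match
vii → match
Total matched: 4

4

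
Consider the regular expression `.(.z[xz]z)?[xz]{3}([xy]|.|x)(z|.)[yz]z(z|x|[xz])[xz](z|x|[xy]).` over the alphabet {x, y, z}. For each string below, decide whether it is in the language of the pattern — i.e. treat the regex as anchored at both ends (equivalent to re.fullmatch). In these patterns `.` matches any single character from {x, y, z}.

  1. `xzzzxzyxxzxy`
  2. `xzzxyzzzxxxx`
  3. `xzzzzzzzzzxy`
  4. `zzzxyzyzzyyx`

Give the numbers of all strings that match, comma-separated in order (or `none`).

2, 3

1. `xzzzxzyxxzxy` → no match
2. `xzzxyzzzxxxx` → match
3. `xzzzzzzzzzxy` → match
4. `zzzxyzyzzyyx` → no match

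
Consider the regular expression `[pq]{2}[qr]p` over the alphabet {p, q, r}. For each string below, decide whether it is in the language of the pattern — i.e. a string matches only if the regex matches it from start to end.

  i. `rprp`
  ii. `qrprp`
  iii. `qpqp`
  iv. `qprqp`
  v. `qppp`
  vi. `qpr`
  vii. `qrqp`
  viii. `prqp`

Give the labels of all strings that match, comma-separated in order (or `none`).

iii

i → no match
ii → no match
iii → match
iv → no match
v → no match
vi → no match — must end with `p`
vii → no match
viii → no match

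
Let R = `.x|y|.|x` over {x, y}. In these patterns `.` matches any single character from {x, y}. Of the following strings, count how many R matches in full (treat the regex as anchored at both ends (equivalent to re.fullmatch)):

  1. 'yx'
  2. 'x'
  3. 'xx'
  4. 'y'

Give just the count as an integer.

4

1 → match
2 → match
3 → match
4 → match
Total matched: 4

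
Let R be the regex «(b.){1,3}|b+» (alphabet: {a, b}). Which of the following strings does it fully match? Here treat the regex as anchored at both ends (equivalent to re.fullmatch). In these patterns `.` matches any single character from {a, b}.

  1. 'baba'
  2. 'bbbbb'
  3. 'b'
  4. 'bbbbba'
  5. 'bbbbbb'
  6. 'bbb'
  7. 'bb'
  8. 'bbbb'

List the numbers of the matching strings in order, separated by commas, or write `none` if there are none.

1, 2, 3, 4, 5, 6, 7, 8

1 → match
2 → match
3 → match
4 → match
5 → match
6 → match
7 → match
8 → match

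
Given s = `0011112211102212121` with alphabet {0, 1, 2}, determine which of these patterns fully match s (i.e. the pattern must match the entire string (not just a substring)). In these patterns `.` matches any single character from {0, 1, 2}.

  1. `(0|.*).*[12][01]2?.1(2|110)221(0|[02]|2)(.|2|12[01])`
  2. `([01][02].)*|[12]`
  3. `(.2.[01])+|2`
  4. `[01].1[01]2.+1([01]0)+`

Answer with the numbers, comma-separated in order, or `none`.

1

1 → match
2 → no match
3 → no match
4 → no match — must end with `0`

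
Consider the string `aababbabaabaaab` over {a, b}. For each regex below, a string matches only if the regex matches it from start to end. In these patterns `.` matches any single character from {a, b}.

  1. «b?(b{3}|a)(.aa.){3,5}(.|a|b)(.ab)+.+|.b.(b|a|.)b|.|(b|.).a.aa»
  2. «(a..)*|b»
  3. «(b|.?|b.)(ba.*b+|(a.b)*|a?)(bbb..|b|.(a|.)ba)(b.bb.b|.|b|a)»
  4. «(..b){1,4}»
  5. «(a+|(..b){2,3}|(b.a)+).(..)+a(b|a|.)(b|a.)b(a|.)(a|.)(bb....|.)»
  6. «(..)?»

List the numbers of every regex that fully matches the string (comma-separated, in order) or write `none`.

2

1 → no match
2 → match
3 → no match
4 → no match
5 → no match
6 → no match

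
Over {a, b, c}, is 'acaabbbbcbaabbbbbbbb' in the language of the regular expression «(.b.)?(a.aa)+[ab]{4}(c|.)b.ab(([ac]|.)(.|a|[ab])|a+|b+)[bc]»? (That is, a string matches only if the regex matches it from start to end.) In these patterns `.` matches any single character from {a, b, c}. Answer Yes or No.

Yes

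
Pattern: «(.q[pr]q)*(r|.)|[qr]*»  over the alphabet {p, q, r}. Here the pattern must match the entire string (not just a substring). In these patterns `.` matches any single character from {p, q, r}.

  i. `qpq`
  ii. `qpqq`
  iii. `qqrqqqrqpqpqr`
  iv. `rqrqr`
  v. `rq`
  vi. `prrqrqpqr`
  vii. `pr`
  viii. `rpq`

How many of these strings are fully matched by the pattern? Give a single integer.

i → no match
ii → no match
iii → match
iv → match
v → match
vi → no match
vii → no match
viii → no match
Total matched: 3

3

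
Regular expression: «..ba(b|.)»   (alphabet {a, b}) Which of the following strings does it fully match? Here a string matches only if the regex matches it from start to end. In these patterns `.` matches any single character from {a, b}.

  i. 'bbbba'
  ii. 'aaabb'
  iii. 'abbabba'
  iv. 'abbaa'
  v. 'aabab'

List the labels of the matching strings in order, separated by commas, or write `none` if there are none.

i. 'bbbba' → no match
ii. 'aaabb' → no match
iii. 'abbabba' → no match
iv. 'abbaa' → match
v. 'aabab' → match

iv, v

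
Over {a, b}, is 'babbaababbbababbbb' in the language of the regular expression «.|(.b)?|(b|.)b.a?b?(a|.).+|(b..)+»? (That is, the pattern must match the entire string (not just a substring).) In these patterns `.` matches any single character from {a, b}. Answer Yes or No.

Yes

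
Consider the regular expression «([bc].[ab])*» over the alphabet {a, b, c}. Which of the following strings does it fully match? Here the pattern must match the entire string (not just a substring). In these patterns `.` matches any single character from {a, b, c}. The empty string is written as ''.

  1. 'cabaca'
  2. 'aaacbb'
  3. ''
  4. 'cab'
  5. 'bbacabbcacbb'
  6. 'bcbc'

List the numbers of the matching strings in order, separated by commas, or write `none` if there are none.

3, 4, 5

1 → no match
2 → no match
3 → match
4 → match
5 → match
6 → no match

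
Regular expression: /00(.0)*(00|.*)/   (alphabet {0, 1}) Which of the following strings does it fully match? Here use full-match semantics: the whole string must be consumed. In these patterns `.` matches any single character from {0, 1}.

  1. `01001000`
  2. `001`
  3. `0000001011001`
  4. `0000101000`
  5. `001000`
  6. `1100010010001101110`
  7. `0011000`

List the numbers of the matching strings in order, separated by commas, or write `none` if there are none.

1 → no match — must start with `00`
2 → match
3 → match
4 → match
5 → match
6 → no match — must start with `00`
7 → match

2, 3, 4, 5, 7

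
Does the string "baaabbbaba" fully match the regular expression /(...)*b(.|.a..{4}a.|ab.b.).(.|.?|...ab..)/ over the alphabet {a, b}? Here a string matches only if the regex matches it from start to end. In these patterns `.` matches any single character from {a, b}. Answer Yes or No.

Yes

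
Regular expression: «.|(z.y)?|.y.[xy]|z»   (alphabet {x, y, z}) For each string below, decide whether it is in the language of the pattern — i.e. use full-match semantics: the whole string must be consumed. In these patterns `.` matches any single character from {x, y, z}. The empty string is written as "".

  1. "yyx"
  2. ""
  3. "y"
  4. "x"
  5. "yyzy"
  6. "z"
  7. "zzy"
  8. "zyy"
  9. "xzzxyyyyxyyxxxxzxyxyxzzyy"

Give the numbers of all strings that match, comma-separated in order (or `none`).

2, 3, 4, 5, 6, 7, 8

1 → no match
2 → match
3 → match
4 → match
5 → match
6 → match
7 → match
8 → match
9 → no match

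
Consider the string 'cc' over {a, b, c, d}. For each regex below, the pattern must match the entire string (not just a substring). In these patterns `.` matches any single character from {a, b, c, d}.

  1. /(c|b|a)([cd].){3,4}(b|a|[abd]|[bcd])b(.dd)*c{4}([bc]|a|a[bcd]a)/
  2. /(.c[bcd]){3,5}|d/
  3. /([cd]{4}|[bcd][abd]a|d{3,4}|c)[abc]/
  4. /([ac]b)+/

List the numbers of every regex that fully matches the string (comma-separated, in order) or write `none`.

1 → no match
2 → no match
3 → match
4 → no match — must end with 'b'

3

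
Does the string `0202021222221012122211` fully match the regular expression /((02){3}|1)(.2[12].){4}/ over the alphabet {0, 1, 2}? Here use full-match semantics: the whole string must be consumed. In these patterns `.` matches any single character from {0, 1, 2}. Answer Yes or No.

Yes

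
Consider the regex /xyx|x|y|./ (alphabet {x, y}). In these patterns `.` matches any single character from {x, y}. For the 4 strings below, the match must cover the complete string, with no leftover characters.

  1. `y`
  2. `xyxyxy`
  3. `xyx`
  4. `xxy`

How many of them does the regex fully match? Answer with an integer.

1 → match
2 → no match
3 → match
4 → no match
Total matched: 2

2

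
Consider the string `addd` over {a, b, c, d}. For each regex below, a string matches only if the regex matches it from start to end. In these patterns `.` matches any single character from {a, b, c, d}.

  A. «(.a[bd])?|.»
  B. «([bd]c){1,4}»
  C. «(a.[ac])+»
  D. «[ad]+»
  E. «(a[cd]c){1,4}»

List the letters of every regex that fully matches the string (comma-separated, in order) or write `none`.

A → no match
B → no match — must end with `c`
C → no match
D → match
E → no match — must end with `c`

D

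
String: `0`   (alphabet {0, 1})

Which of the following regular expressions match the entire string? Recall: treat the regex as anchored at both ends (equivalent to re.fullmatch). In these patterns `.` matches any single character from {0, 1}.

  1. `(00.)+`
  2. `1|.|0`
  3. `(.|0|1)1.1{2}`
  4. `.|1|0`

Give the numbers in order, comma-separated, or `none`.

1 → no match — must start with `00`
2 → match
3 → no match — must end with `1`
4 → match

2, 4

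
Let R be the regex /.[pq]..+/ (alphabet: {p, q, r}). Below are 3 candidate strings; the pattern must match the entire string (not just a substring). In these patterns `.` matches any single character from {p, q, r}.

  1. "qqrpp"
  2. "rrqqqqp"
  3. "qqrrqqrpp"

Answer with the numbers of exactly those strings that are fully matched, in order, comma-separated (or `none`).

1 → match
2 → no match
3 → match

1, 3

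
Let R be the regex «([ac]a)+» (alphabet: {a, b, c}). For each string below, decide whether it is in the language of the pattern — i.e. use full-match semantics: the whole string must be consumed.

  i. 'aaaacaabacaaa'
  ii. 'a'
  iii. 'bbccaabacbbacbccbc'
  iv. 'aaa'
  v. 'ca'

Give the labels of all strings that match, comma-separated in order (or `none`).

v

i → no match
ii → no match
iii → no match — must end with 'a'
iv → no match
v → match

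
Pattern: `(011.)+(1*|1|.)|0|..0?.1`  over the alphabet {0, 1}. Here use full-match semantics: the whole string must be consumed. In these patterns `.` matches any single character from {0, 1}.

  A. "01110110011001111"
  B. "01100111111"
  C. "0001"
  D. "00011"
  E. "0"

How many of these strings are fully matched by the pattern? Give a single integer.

5

A → match
B → match
C → match
D → match
E → match
Total matched: 5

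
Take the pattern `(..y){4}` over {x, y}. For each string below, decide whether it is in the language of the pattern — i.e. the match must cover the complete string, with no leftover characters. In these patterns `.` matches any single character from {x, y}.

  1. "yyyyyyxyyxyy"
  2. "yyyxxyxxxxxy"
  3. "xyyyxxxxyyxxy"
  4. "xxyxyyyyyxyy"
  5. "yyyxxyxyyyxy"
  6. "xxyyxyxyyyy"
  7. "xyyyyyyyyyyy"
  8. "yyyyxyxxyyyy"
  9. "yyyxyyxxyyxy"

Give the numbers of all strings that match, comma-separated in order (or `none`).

1 → match
2 → no match
3 → no match
4 → match
5 → match
6 → no match
7 → match
8 → match
9 → match

1, 4, 5, 7, 8, 9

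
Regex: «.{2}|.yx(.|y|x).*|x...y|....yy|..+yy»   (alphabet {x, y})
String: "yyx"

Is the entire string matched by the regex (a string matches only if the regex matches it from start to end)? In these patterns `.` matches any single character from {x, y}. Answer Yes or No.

No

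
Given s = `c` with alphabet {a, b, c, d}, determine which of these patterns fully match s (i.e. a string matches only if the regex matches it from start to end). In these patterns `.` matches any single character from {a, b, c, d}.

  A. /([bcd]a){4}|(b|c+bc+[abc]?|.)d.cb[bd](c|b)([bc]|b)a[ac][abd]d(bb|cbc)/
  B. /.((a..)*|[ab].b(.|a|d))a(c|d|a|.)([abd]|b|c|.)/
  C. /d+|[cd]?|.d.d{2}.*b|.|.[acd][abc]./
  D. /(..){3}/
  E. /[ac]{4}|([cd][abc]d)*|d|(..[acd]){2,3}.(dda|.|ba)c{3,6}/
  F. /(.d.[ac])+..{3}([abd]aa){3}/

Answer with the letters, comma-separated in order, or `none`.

A → no match
B → no match
C → match
D → no match
E → no match
F → no match — must end with `aa`

C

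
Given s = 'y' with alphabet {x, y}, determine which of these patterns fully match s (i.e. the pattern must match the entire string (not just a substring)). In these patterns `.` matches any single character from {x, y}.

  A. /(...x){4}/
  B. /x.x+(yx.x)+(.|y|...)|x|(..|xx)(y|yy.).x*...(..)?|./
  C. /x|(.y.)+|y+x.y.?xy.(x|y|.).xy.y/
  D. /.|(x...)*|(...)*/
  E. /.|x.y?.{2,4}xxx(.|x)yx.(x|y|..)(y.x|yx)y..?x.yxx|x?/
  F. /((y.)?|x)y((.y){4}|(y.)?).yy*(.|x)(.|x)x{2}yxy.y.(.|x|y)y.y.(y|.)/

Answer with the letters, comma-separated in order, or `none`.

A → no match — must end with 'x'
B → match
C → no match
D → match
E → match
F → no match

B, D, E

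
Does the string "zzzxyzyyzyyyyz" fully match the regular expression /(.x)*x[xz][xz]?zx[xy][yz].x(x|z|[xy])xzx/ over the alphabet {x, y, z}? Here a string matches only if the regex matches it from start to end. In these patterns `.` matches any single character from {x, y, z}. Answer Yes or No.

No

Every match must end with "xzx", but "zzzxyzyyzyyyyz" does not.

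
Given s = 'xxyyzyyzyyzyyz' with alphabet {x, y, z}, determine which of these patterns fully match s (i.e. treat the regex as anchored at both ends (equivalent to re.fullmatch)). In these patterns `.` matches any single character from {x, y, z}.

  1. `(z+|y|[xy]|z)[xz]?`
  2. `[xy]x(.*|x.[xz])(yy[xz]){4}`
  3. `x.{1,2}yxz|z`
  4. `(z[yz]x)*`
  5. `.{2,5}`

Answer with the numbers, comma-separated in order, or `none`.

1 → no match
2 → match
3 → no match
4 → no match
5 → no match

2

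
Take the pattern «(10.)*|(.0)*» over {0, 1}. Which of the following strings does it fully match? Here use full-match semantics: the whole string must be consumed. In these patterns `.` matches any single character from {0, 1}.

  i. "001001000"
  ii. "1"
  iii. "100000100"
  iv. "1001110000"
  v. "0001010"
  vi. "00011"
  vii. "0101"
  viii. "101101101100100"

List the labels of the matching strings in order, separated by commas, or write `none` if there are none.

i → no match
ii → no match
iii → no match
iv → no match
v → no match
vi → no match
vii → no match
viii → match

viii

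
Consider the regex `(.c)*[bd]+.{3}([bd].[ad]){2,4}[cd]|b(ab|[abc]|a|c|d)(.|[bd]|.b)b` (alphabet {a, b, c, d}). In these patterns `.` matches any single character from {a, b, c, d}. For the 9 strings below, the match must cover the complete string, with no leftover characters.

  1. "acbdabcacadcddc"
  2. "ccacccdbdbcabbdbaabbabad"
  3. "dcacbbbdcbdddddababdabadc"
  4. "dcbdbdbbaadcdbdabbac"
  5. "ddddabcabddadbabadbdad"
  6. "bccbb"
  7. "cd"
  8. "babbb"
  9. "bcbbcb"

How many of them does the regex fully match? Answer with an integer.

3

1 → no match
2 → no match
3 → no match
4 → match
5 → no match
6. "bccbb" → match
7. "cd" → no match
8. "babbb" → match
9. "bcbbcb" → no match
Total matched: 3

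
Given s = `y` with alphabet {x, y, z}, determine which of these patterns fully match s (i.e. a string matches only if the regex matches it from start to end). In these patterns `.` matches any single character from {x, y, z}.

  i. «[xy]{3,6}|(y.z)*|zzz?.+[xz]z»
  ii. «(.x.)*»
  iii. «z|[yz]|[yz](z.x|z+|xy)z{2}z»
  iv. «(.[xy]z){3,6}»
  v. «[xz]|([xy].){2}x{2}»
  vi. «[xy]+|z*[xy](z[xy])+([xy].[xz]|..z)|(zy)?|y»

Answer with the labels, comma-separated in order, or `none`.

i → no match
ii → no match
iii → match
iv → no match — must end with `z`
v → no match
vi → match

iii, vi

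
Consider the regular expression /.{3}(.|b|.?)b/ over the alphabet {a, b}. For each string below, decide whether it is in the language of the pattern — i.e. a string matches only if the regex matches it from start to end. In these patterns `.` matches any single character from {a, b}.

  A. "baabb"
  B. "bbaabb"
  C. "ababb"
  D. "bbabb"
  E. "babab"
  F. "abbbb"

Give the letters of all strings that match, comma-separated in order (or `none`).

A → match
B → no match
C → match
D → match
E → match
F → match

A, C, D, E, F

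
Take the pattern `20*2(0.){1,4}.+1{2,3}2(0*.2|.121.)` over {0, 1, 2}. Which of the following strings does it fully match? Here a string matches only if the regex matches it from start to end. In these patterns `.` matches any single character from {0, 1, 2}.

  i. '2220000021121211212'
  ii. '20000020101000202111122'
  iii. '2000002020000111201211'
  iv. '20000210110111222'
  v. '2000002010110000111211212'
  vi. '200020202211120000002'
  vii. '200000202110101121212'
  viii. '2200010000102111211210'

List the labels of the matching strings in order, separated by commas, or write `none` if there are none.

i → no match
ii → no match
iii → match
iv → no match
v → match
vi → match
vii → no match
viii → match

iii, v, vi, viii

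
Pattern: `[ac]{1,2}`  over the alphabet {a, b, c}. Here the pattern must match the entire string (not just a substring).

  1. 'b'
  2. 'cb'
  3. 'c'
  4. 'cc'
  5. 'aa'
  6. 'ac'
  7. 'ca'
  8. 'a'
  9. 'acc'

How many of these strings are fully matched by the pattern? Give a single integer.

1 → no match
2 → no match
3 → match
4 → match
5 → match
6 → match
7 → match
8 → match
9 → no match
Total matched: 6

6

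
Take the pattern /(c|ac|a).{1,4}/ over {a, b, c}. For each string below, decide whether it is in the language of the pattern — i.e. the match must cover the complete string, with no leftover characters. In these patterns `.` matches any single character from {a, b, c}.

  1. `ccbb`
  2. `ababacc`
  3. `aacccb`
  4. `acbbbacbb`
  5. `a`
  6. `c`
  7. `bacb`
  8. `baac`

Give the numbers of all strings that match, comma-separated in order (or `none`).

1

1 → match
2 → no match
3 → no match
4 → no match
5 → no match
6 → no match
7 → no match
8 → no match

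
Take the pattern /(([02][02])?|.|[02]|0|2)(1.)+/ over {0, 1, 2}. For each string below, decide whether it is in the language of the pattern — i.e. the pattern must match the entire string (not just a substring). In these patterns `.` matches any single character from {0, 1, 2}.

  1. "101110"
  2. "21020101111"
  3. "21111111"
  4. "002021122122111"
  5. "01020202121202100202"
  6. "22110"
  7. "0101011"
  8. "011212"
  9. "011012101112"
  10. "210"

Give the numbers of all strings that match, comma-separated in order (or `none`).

1 → match
2 → no match
3 → no match
4 → no match
5 → no match
6 → no match
7 → match
8 → no match
9 → no match
10 → match

1, 7, 10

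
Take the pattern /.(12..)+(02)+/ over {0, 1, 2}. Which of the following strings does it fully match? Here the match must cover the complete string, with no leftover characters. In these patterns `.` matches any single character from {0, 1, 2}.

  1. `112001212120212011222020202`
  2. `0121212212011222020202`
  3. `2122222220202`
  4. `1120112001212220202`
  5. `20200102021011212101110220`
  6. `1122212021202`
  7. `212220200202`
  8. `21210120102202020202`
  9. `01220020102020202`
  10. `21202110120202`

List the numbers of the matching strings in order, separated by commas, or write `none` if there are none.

1

1 → match
2 → no match
3 → no match
4 → no match
5 → no match — must end with `02`
6 → no match
7 → no match
8 → no match
9 → no match
10 → no match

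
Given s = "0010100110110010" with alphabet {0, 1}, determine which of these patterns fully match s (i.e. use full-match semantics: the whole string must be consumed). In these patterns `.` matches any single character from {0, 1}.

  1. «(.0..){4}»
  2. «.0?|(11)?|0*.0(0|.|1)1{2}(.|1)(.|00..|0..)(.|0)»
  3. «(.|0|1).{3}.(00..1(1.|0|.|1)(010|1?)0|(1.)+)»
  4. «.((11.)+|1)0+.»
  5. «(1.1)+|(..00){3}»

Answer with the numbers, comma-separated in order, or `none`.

1

1 → match
2 → no match
3 → no match
4 → no match
5 → no match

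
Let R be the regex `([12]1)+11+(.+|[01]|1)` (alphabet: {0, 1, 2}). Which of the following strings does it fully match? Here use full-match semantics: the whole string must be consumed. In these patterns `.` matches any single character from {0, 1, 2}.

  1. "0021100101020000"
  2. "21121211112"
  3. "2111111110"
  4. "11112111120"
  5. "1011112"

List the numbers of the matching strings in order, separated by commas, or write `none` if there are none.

1 → no match
2 → no match
3 → match
4 → match
5 → no match

3, 4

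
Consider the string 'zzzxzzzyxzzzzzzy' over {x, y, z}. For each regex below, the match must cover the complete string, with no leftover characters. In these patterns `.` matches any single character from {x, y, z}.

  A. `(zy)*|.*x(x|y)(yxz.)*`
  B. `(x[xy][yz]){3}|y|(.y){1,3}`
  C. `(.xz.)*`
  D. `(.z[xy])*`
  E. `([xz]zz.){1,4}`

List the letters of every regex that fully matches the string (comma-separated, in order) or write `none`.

E

A → no match
B → no match
C → no match
D → no match
E → match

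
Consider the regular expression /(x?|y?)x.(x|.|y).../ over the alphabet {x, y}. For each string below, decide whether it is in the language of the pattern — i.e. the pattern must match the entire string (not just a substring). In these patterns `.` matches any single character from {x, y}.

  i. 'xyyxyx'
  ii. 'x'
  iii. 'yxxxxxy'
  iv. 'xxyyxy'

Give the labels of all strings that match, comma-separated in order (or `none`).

i, iii, iv

i. 'xyyxyx' → match
ii. 'x' → no match
iii. 'yxxxxxy' → match
iv. 'xxyyxy' → match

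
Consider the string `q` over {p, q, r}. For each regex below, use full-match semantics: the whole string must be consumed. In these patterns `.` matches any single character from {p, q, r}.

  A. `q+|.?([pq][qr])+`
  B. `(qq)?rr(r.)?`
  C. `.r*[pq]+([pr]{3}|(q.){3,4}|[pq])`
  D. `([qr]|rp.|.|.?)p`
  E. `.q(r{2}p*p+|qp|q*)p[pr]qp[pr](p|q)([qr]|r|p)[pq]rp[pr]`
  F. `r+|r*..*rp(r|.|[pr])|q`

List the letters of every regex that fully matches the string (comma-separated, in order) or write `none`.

A, F

A → match
B → no match
C → no match
D → no match — must end with `p`
E → no match
F → match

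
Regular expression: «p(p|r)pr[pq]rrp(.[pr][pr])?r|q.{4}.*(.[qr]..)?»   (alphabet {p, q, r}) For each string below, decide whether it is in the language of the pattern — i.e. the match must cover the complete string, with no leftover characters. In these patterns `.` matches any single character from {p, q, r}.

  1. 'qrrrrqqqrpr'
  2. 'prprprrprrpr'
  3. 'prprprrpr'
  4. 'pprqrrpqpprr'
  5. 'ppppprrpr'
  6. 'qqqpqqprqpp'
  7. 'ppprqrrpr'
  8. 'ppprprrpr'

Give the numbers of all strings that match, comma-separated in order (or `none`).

1 → match
2 → match
3 → match
4 → no match
5 → no match
6 → match
7 → match
8 → match

1, 2, 3, 6, 7, 8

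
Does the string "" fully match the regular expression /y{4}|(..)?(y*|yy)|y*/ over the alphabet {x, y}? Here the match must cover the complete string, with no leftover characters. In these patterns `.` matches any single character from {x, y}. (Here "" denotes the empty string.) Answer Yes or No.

Yes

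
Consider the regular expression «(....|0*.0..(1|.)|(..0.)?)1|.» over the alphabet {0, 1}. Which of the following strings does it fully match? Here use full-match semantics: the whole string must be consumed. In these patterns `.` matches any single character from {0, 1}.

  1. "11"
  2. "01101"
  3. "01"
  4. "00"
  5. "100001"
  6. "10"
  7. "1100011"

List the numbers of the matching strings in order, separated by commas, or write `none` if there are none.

1 → no match
2 → match
3 → no match
4 → no match
5 → match
6 → no match
7 → no match

2, 5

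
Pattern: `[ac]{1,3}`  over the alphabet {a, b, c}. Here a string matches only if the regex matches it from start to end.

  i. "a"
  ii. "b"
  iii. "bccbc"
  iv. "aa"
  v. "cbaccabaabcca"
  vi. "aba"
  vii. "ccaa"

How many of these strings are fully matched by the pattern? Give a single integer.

2

i → match
ii → no match
iii → no match
iv → match
v → no match
vi → no match
vii → no match
Total matched: 2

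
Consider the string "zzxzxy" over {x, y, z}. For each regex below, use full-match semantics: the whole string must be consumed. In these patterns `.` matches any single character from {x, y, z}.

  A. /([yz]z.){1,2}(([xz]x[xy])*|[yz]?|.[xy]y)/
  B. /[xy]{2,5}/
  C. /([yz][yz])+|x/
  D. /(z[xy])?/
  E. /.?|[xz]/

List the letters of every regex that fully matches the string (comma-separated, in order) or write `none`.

A → match
B → no match
C → no match
D → no match
E → no match

A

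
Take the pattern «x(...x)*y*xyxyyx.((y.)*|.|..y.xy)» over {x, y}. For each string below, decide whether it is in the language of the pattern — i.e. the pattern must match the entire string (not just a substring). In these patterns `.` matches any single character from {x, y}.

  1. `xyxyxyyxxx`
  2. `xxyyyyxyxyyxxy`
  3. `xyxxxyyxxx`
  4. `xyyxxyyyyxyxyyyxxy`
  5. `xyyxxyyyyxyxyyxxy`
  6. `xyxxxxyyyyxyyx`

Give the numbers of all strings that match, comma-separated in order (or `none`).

1. `xyxyxyyxxx` → match
2 → no match
3. `xyxxxyyxxx` → no match
4 → no match
5 → match
6 → no match

1, 5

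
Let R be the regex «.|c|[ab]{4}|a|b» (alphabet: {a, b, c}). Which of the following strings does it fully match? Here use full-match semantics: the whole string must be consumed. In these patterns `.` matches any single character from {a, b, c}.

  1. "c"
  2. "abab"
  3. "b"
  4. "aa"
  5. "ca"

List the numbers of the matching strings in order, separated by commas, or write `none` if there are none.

1, 2, 3

1 → match
2 → match
3 → match
4 → no match
5 → no match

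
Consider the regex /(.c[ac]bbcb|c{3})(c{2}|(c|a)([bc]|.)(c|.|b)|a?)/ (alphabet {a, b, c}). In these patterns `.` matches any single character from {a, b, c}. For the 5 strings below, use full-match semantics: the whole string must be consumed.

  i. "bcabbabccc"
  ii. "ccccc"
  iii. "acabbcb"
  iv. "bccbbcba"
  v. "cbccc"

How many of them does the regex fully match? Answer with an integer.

i → no match
ii → match
iii → match
iv → match
v → no match
Total matched: 3

3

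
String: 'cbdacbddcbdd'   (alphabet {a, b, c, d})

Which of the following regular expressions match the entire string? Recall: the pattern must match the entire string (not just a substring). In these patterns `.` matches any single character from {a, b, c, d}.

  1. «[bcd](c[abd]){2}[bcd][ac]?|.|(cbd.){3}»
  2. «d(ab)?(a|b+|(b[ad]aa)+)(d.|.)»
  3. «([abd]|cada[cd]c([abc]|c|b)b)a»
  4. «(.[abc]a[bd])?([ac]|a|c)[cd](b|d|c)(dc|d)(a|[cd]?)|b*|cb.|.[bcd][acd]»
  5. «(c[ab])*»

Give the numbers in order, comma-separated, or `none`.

1

1 → match
2 → no match — must start with 'd'
3 → no match — must end with 'a'
4 → no match
5 → no match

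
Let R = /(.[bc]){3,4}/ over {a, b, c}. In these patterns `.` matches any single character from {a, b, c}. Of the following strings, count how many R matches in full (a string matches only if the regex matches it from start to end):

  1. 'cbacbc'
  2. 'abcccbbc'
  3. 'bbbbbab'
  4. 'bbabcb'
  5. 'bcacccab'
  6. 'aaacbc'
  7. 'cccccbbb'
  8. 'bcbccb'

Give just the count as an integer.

6

1 → match
2 → match
3 → no match
4 → match
5 → match
6 → no match
7 → match
8 → match
Total matched: 6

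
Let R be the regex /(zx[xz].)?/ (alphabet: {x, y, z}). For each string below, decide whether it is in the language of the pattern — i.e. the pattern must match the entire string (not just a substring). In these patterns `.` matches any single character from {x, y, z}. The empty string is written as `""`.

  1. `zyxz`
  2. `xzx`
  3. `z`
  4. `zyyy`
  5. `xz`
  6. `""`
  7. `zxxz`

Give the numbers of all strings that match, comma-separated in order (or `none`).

1 → no match
2 → no match
3 → no match
4 → no match
5 → no match
6 → match
7 → match

6, 7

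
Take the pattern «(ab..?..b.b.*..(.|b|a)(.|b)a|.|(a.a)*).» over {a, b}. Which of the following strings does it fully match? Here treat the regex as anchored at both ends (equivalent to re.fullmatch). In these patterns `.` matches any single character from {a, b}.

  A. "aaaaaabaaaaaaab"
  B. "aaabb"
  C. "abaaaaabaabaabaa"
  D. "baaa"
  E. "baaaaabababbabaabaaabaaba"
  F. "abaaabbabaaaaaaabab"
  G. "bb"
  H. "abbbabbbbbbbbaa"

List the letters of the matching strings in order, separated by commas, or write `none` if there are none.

A → no match
B → no match
C → match
D → no match
E → no match
F → match
G → match
H → match

C, F, G, H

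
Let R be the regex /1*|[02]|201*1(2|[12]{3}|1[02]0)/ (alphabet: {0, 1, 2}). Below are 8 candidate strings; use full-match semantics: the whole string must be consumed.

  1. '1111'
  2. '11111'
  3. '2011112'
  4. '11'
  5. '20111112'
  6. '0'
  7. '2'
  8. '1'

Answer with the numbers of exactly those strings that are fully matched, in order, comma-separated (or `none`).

1, 2, 3, 4, 5, 6, 7, 8

1 → match
2 → match
3 → match
4 → match
5 → match
6 → match
7 → match
8 → match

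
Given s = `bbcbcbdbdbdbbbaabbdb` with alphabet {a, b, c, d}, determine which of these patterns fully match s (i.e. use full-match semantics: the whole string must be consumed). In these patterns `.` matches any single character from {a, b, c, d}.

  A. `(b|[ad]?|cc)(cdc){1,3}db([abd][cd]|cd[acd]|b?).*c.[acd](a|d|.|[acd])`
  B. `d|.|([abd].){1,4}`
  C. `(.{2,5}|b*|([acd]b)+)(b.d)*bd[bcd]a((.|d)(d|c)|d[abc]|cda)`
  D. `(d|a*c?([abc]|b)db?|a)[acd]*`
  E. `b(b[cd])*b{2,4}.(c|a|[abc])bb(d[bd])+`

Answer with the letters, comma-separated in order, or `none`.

E

A → no match
B → no match
C → no match
D → no match
E → match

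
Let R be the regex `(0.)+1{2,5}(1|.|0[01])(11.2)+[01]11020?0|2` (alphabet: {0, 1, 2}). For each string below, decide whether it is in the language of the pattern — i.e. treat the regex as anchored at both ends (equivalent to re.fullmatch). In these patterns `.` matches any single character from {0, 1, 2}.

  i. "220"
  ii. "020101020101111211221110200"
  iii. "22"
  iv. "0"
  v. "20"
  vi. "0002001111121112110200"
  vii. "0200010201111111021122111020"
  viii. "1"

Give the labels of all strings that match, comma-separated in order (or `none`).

i → no match
ii → match
iii → no match
iv → no match
v → no match
vi → no match
vii → match
viii → no match

ii, vii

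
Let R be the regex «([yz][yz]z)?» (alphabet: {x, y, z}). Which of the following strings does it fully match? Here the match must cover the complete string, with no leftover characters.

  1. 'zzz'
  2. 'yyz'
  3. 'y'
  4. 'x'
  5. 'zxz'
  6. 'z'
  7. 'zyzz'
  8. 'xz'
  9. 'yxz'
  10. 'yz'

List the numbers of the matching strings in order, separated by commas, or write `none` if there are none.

1 → match
2 → match
3 → no match
4 → no match
5 → no match
6 → no match
7 → no match
8 → no match
9 → no match
10 → no match

1, 2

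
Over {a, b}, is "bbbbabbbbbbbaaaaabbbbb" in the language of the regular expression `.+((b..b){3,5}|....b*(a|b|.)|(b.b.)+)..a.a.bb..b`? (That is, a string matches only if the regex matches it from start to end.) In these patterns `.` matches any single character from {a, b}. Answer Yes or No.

Yes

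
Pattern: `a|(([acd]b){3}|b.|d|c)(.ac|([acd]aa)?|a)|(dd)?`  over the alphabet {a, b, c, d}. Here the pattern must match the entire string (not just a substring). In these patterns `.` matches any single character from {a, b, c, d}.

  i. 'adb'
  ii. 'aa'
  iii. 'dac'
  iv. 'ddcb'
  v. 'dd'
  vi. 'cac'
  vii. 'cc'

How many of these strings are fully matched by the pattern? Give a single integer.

i. 'adb' → no match
ii. 'aa' → no match
iii. 'dac' → no match
iv. 'ddcb' → no match
v. 'dd' → match
vi. 'cac' → no match
vii. 'cc' → no match
Total matched: 1

1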